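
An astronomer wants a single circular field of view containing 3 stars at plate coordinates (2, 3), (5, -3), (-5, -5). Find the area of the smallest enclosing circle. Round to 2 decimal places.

Call the three points A, B, C in the order given.
Side lengths²: AB² = 45, AC² = 113, BC² = 104.
Since AC² = 113 < 104 + 45 = 149, the triangle is acute, so the smallest enclosing circle is the circumcircle.
Circumcentre = (-9/22, -43/22), r² = 7345/242.
Area = π·r² = π·7345/242 ≈ 95.35.

95.35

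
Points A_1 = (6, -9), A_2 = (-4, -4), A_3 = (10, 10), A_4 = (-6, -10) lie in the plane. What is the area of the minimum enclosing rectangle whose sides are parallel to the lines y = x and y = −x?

270

In coordinates u = x + y, v = x − y the rectangle is axis-aligned; the map (x,y)→(u,v) scales areas by 2.
u-values: -3, -8, 20, -16; range = 20 − (-16) = 36.
v-values: 15, 0, 0, 4; range = 15 − 0 = 15.
Area = (36 × 15) / 2 = 270.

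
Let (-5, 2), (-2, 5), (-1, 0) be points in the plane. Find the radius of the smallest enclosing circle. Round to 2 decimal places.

Call the three points A, B, C in the order given.
Side lengths²: AB² = 18, AC² = 20, BC² = 26.
Since BC² = 26 < 20 + 18 = 38, the triangle is acute, so the smallest enclosing circle is the circumcircle.
Circumcentre = (-7/3, 7/3), r² = 65/9.
r = √(65/9) ≈ 2.69.

2.69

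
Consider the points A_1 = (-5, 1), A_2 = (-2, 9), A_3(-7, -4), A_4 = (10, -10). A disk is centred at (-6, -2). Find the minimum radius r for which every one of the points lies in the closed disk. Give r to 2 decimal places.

17.89

The required radius is the distance from (-6, -2) to the farthest point.
Squared distances: 10, 137, 5, 320.
Maximum is 320, attained at A_4.
r = √320 ≈ 17.89.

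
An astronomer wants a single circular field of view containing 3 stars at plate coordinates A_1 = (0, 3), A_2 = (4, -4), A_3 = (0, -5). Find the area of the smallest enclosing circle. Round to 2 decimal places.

Side lengths²: A_1A_2² = 65, A_1A_3² = 64, A_2A_3² = 17.
Since A_1A_2² = 65 < 64 + 17 = 81, the triangle is acute, so the smallest enclosing circle is the circumcircle.
Circumcentre = (1.125, -1), r² = 17.265625.
Area = π·r² = π·17.265625 ≈ 54.24.

54.24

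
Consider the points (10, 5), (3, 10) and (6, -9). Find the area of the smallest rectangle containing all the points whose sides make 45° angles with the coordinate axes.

198

In coordinates u = x + y, v = x − y the rectangle is axis-aligned; the map (x,y)→(u,v) scales areas by 2.
u-values: 15, 13, -3; range = 15 − (-3) = 18.
v-values: 5, -7, 15; range = 15 − (-7) = 22.
Area = (18 × 22) / 2 = 198.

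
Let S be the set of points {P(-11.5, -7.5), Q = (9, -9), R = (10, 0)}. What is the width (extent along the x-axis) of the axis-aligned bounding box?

21.5

max x = 10, min x = -11.5, so width = 21.5.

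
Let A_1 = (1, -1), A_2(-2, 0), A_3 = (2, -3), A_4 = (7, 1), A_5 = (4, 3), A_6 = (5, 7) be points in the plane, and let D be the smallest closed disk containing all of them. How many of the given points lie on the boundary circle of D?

3

The minimum enclosing circle is determined by three boundary points: A_2, A_3, A_6.
Their circumcentre is (39/14, 31/14) with r² = 2725/98.
The farthest remaining point A_4 is at distance² 1885/98 ≤ 2725/98.
The points at distance exactly r from the centre are A_2, A_3, A_6 — 3 points.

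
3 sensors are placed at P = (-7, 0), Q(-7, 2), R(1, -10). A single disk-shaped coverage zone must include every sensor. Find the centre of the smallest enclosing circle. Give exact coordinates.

(-3, -4)

Side lengths²: PQ² = 4, PR² = 164, QR² = 208.
Since QR² = 208 ≥ 164 + 4 = 168, the angle opposite QR is not acute, so the smallest enclosing circle has QR as diameter.
Centre = midpoint of QR = (-3, -4), r² = 208/4 = 52.
Centre = (-3, -4).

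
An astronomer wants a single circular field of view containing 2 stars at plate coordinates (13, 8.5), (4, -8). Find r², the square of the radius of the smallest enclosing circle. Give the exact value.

The smallest circle enclosing two points has them as diameter endpoints.
Centre = midpoint = (8.5, 0.25); r² = |(13, 8.5)−(4, -8)|²/4 = 353.25/4 = 88.3125.

88.3125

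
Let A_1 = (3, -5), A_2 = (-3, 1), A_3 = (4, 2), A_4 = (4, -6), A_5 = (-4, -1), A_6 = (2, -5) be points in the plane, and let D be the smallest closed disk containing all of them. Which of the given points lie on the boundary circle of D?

A_3, A_4, A_5

The minimum enclosing circle is determined by three boundary points: A_3, A_4, A_5.
Their circumcentre is (0.9375, -2) with r² = 25.37890625.
The farthest remaining point A_2 is at distance² 24.50390625 ≤ 25.37890625.
The points at distance exactly r from the centre are A_3, A_4, A_5 — 3 points.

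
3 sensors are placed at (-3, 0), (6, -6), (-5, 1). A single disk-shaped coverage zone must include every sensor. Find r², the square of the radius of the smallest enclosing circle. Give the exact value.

42.5

Call the three points A, B, C in the order given.
Side lengths²: AB² = 117, AC² = 5, BC² = 170.
Since BC² = 170 ≥ 117 + 5 = 122, the angle opposite BC is not acute, so the smallest enclosing circle has BC as diameter.
Centre = midpoint of BC = (0.5, -2.5), r² = 170/4 = 42.5.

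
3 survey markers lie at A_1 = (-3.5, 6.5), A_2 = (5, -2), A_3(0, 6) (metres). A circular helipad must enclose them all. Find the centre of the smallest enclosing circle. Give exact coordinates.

(0.75, 2.25)

Side lengths²: A_1A_2² = 144.5, A_1A_3² = 12.5, A_2A_3² = 89.
Since A_1A_2² = 144.5 ≥ 89 + 12.5 = 101.5, the angle opposite A_1A_2 is not acute, so the smallest enclosing circle has A_1A_2 as diameter.
Centre = midpoint of A_1A_2 = (0.75, 2.25), r² = 144.5/4 = 36.125.
Centre = (0.75, 2.25).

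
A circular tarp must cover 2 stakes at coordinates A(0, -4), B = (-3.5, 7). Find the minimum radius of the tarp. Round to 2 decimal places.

The smallest circle enclosing two points has them as diameter endpoints.
Centre = midpoint = (-1.75, 1.5); r² = |AB|²/4 = 133.25/4 = 33.3125.
r = √(33.3125) ≈ 5.77.

5.77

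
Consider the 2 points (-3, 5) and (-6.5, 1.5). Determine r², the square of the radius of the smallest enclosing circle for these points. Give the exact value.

The smallest circle enclosing two points has them as diameter endpoints.
Centre = midpoint = (-4.75, 3.25); r² = |(-3, 5)−(-6.5, 1.5)|²/4 = 24.5/4 = 6.125.

6.125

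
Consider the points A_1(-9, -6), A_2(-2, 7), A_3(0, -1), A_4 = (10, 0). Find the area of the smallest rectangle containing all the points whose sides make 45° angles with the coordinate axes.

237.5

In coordinates u = x + y, v = x − y the rectangle is axis-aligned; the map (x,y)→(u,v) scales areas by 2.
u-values: -15, 5, -1, 10; range = 10 − (-15) = 25.
v-values: -3, -9, 1, 10; range = 10 − (-9) = 19.
Area = (25 × 19) / 2 = 237.5.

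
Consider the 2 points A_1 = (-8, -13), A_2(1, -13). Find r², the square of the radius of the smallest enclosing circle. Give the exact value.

The smallest circle enclosing two points has them as diameter endpoints.
Centre = midpoint = (-3.5, -13); r² = |A_1A_2|²/4 = 81/4 = 20.25.

20.25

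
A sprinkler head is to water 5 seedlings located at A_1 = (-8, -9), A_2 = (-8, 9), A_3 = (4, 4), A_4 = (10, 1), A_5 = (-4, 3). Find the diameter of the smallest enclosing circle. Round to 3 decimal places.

22.533

A smallest enclosing disk is always determined by at most three of the input points on its boundary.
The minimum enclosing circle is determined by three boundary points: A_1, A_2, A_4.
Their circumcentre is (-11/9, 0) with r² = 10282/81.
The farthest remaining point A_3 is at distance² 3505/81 ≤ 10282/81.
Diameter = 2r = 2√(10282/81) ≈ 22.533.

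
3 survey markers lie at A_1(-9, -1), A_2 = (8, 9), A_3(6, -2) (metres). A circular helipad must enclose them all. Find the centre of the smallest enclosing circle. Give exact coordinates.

(-0.5, 4)

Side lengths²: A_1A_2² = 389, A_1A_3² = 226, A_2A_3² = 125.
Since A_1A_2² = 389 ≥ 226 + 125 = 351, the angle opposite A_1A_2 is not acute, so the smallest enclosing circle has A_1A_2 as diameter.
Centre = midpoint of A_1A_2 = (-0.5, 4), r² = 389/4 = 97.25.
Centre = (-0.5, 4).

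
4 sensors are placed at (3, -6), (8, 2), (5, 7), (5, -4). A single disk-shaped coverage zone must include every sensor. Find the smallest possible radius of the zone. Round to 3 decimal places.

6.576

The minimum enclosing circle of a finite set is fixed by two of the points (as a diameter) or three (as a circumcircle).
The farthest pair is (3, -6)–(5, 7) with squared distance 173. The circle on this segment as diameter has centre (4, 0.5) and r² = 173/4 = 43.25.
Check (8, 2): distance² to centre = 18.25 ≤ 43.25, so it lies inside.
All remaining points lie in this disk, and no smaller disk contains both endpoints, so this is the minimum enclosing circle.
r = √(43.25) ≈ 6.576.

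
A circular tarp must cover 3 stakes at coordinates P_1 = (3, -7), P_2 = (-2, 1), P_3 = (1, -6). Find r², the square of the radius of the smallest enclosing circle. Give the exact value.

22.25

Side lengths²: P_1P_2² = 89, P_1P_3² = 5, P_2P_3² = 58.
Since P_1P_2² = 89 ≥ 58 + 5 = 63, the angle opposite P_1P_2 is not acute, so the smallest enclosing circle has P_1P_2 as diameter.
Centre = midpoint of P_1P_2 = (0.5, -3), r² = 89/4 = 22.25.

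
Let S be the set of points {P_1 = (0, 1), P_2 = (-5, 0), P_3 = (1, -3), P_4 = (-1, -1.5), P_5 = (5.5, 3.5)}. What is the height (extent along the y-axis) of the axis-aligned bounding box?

6.5

max y = 3.5, min y = -3, so height = 6.5.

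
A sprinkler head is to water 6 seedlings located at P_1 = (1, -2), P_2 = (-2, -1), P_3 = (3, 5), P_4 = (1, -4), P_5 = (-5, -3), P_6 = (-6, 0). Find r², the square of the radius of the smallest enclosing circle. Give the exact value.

By Welzl's lemma the MEC is supported by two points (diametrically opposite) or three points (on a circumcircle).
The farthest pair is P_3–P_5 with squared distance 128. The circle on this segment as diameter has centre (-1, 1) and r² = 128/4 = 32.
Check P_1: distance² to centre = 13 ≤ 32, so it lies inside.
All remaining points lie in this disk, and no smaller disk contains both endpoints, so this is the minimum enclosing circle.

32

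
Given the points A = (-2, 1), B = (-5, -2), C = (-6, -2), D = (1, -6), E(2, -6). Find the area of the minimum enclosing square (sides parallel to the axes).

64

The bounding box has width 8 and height 7.
An axis-aligned square enclosing the set must have side ≥ max(width, height).
So the minimum side is max(8, 7) = 8.
Area = 8² = 64.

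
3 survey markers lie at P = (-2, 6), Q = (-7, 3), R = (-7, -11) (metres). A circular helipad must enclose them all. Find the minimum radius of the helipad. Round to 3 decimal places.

8.860

Side lengths²: PQ² = 34, PR² = 314, QR² = 196.
Since PR² = 314 ≥ 196 + 34 = 230, the angle opposite PR is not acute, so the smallest enclosing circle has PR as diameter.
Centre = midpoint of PR = (-4.5, -2.5), r² = 314/4 = 78.5.
r = √(78.5) ≈ 8.860.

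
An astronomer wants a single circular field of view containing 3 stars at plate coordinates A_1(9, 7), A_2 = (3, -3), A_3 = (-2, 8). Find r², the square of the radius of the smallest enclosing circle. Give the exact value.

75701/1682

Side lengths²: A_1A_2² = 136, A_1A_3² = 122, A_2A_3² = 146.
Since A_2A_3² = 146 < 136 + 122 = 258, the triangle is acute, so the smallest enclosing circle is the circumcircle.
Circumcentre = (183/58, 215/58), r² = 75701/1682.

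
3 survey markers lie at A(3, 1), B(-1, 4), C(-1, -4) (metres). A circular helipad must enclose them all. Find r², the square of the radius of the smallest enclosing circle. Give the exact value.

16.015625

Side lengths²: AB² = 25, AC² = 41, BC² = 64.
Since BC² = 64 < 41 + 25 = 66, the triangle is acute, so the smallest enclosing circle is the circumcircle.
Circumcentre = (-0.875, 0), r² = 16.015625.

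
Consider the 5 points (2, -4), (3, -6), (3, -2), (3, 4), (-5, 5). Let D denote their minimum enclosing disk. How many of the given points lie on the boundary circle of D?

A smallest enclosing disk is always determined by at most three of the input points on its boundary.
The farthest pair is (3, -6)–(-5, 5) with squared distance 185. The circle on this segment as diameter has centre (-1, -0.5) and r² = 185/4 = 46.25.
Check (2, -4): distance² to centre = 21.25 ≤ 46.25, so it lies inside.
All remaining points lie in this disk, and no smaller disk contains both endpoints, so this is the minimum enclosing circle.
The points at distance exactly r from the centre are (3, -6), (-5, 5) — 2 points.

2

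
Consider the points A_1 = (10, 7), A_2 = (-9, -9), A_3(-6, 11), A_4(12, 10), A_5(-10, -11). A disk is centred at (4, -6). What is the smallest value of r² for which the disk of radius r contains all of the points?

389

The required radius is the distance from (4, -6) to the farthest point.
Squared distances: 205, 178, 389, 320, 221.
Maximum is 389, attained at A_3.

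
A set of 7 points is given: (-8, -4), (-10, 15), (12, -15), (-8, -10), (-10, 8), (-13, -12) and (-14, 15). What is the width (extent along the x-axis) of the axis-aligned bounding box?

26

max x = 12, min x = -14, so width = 26.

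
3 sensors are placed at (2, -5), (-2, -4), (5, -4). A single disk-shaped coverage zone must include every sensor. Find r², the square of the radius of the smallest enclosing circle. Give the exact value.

12.25

Call the three points A, B, C in the order given.
Side lengths²: AB² = 17, AC² = 10, BC² = 49.
Since BC² = 49 ≥ 17 + 10 = 27, the angle opposite BC is not acute, so the smallest enclosing circle has BC as diameter.
Centre = midpoint of BC = (1.5, -4), r² = 49/4 = 12.25.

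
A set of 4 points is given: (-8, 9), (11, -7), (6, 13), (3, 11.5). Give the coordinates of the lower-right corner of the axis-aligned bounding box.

x-range [-8, 11], y-range [-7, 13].
The lower-right corner is (11, -7).

(11, -7)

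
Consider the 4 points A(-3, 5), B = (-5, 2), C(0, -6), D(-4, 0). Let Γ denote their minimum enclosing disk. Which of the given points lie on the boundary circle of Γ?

A, C

By Welzl's lemma the MEC is supported by two points (diametrically opposite) or three points (on a circumcircle).
The farthest pair is A–C with squared distance 130. The circle on this segment as diameter has centre (-1.5, -0.5) and r² = 130/4 = 32.5.
Check B: distance² to centre = 18.5 ≤ 32.5, so it lies inside.
All remaining points lie in this disk, and no smaller disk contains both endpoints, so this is the minimum enclosing circle.
The points at distance exactly r from the centre are A, C — 2 points.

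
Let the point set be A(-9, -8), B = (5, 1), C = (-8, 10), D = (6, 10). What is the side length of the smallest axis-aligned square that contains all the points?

18

The bounding box has width 15 and height 18.
An axis-aligned square enclosing the set must have side ≥ max(width, height).
So the minimum side is max(15, 18) = 18.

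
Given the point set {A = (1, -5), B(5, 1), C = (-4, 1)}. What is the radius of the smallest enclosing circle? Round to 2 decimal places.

4.69

Side lengths²: AB² = 52, AC² = 61, BC² = 81.
Since BC² = 81 < 61 + 52 = 113, the triangle is acute, so the smallest enclosing circle is the circumcircle.
Circumcentre = (0.5, -1/3), r² = 793/36.
r = √(793/36) ≈ 4.69.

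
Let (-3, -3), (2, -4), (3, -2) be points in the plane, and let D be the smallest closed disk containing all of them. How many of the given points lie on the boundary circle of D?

Call the three points A, B, C in the order given.
Side lengths²: AB² = 26, AC² = 37, BC² = 5.
Since AC² = 37 ≥ 26 + 5 = 31, the angle opposite AC is not acute, so the smallest enclosing circle has AC as diameter.
Centre = midpoint of AC = (0, -2.5), r² = 37/4 = 9.25.
The points at distance exactly r from the centre are (-3, -3), (3, -2) — 2 points.

2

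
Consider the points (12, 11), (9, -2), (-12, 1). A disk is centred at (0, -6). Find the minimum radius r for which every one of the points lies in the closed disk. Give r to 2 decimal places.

20.81

The required radius is the distance from (0, -6) to the farthest point.
Squared distances: 433, 97, 193.
Maximum is 433, attained at (12, 11).
r = √433 ≈ 20.81.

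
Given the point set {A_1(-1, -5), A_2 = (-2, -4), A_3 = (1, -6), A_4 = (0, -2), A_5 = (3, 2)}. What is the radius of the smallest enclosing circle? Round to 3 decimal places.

4.147

The minimum enclosing circle of a finite set is fixed by two of the points (as a diameter) or three (as a circumcircle).
The minimum enclosing circle is determined by three boundary points: A_2, A_3, A_5.
Their circumcentre is (11/7, -53/28) with r² = 13481/784.
The farthest remaining point A_1 is at distance² 12753/784 ≤ 13481/784.
r = √(13481/784) ≈ 4.147.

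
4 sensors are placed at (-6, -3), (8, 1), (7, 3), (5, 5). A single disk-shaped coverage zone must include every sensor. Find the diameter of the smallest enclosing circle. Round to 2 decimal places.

The farthest pair is (-6, -3)–(8, 1) with squared distance 212. The circle on this segment as diameter has centre (1, -1) and r² = 212/4 = 53.
Check (7, 3): distance² to centre = 52 ≤ 53, so it lies inside.
All remaining points lie in this disk, and no smaller disk contains both endpoints, so this is the minimum enclosing circle.
Diameter = 2r = 2√53 ≈ 14.56.

14.56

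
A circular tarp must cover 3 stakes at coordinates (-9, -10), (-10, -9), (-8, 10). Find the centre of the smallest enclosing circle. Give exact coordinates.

(-8.5, 0)

Call the three points A, B, C in the order given.
Side lengths²: AB² = 2, AC² = 401, BC² = 365.
Since AC² = 401 ≥ 365 + 2 = 367, the angle opposite AC is not acute, so the smallest enclosing circle has AC as diameter.
Centre = midpoint of AC = (-8.5, 0), r² = 401/4 = 100.25.
Centre = (-8.5, 0).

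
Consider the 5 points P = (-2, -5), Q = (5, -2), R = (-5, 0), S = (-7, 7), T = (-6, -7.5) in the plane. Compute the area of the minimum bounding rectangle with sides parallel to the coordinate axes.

x ranges over [-7, 5], width 12.
y ranges over [-7.5, 7], height 14.5.
Area = 12 × 14.5 = 174.

174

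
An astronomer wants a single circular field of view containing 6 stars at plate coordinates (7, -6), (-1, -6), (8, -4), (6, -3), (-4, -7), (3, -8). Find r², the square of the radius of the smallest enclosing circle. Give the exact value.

The farthest pair is (8, -4)–(-4, -7) with squared distance 153. The circle on this segment as diameter has centre (2, -5.5) and r² = 153/4 = 38.25.
Check (7, -6): distance² to centre = 25.25 ≤ 38.25, so it lies inside.
All remaining points lie in this disk, and no smaller disk contains both endpoints, so this is the minimum enclosing circle.

38.25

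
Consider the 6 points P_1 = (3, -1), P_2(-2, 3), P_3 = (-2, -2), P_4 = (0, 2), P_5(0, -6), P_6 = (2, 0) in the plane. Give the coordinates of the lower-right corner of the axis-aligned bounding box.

x-range [-2, 3], y-range [-6, 3].
The lower-right corner is (3, -6).

(3, -6)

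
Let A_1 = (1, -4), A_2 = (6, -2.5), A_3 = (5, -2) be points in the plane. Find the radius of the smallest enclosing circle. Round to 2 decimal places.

2.61

Side lengths²: A_1A_2² = 27.25, A_1A_3² = 20, A_2A_3² = 1.25.
Since A_1A_2² = 27.25 ≥ 20 + 1.25 = 21.25, the angle opposite A_1A_2 is not acute, so the smallest enclosing circle has A_1A_2 as diameter.
Centre = midpoint of A_1A_2 = (3.5, -3.25), r² = 27.25/4 = 6.8125.
r = √(6.8125) ≈ 2.61.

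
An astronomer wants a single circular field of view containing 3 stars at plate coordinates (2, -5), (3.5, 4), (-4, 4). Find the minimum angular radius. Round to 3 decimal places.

5.483

Call the three points A, B, C in the order given.
Side lengths²: AB² = 83.25, AC² = 117, BC² = 56.25.
Since AC² = 117 < 83.25 + 56.25 = 139.5, the triangle is acute, so the smallest enclosing circle is the circumcircle.
Circumcentre = (-0.25, 0), r² = 30.0625.
r = √(30.0625) ≈ 5.483.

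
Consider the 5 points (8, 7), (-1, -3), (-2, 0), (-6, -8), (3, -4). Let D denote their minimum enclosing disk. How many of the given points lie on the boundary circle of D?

A smallest enclosing disk is always determined by at most three of the input points on its boundary.
The farthest pair is (8, 7)–(-6, -8) with squared distance 421. The circle on this segment as diameter has centre (1, -0.5) and r² = 421/4 = 105.25.
Check (-1, -3): distance² to centre = 10.25 ≤ 105.25, so it lies inside.
All remaining points lie in this disk, and no smaller disk contains both endpoints, so this is the minimum enclosing circle.
The points at distance exactly r from the centre are (8, 7), (-6, -8) — 2 points.

2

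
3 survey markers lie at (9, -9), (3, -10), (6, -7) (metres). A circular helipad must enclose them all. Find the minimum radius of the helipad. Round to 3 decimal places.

Call the three points A, B, C in the order given.
Side lengths²: AB² = 37, AC² = 13, BC² = 18.
Since AB² = 37 ≥ 18 + 13 = 31, the angle opposite AB is not acute, so the smallest enclosing circle has AB as diameter.
Centre = midpoint of AB = (6, -9.5), r² = 37/4 = 9.25.
r = √(9.25) ≈ 3.041.

3.041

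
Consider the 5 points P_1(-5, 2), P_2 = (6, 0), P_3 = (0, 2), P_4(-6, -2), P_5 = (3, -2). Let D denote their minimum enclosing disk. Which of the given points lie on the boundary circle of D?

P_2, P_4

A smallest enclosing disk is always determined by at most three of the input points on its boundary.
The farthest pair is P_2–P_4 with squared distance 148. The circle on this segment as diameter has centre (0, -1) and r² = 148/4 = 37.
Check P_1: distance² to centre = 34 ≤ 37, so it lies inside.
All remaining points lie in this disk, and no smaller disk contains both endpoints, so this is the minimum enclosing circle.
The points at distance exactly r from the centre are P_2, P_4 — 2 points.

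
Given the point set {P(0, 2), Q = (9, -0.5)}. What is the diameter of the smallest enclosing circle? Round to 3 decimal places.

The smallest circle enclosing two points has them as diameter endpoints.
Centre = midpoint = (4.5, 0.75); r² = |PQ|²/4 = 87.25/4 = 21.8125.
Diameter = 2r = 2√(21.8125) ≈ 9.341.

9.341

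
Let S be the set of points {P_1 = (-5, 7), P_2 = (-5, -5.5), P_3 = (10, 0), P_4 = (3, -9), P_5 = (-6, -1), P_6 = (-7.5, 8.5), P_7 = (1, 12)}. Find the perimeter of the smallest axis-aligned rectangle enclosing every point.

Width = max x − min x = 10 − (-7.5) = 17.5.
Height = max y − min y = 12 − (-9) = 21.
Perimeter = 2(17.5 + 21) = 77.

77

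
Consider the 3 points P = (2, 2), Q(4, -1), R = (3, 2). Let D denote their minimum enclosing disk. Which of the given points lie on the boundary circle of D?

P, Q

Side lengths²: PQ² = 13, PR² = 1, QR² = 10.
Since PQ² = 13 ≥ 10 + 1 = 11, the angle opposite PQ is not acute, so the smallest enclosing circle has PQ as diameter.
Centre = midpoint of PQ = (3, 0.5), r² = 13/4 = 3.25.
The points at distance exactly r from the centre are P, Q — 2 points.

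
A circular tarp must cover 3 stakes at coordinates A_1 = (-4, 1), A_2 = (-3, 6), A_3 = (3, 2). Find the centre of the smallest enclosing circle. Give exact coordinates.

(-12/17, 50/17)

Side lengths²: A_1A_2² = 26, A_1A_3² = 50, A_2A_3² = 52.
Since A_2A_3² = 52 < 50 + 26 = 76, the triangle is acute, so the smallest enclosing circle is the circumcircle.
Circumcentre = (-12/17, 50/17), r² = 4225/289.
Centre = (-12/17, 50/17).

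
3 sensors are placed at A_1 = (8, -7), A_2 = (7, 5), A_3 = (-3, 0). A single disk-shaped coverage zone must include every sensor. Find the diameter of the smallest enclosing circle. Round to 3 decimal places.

Side lengths²: A_1A_2² = 145, A_1A_3² = 170, A_2A_3² = 125.
Since A_1A_3² = 170 < 145 + 125 = 270, the triangle is acute, so the smallest enclosing circle is the circumcircle.
Circumcentre = (3.9, -1.3), r² = 49.3.
Diameter = 2r = 2√(49.3) ≈ 14.043.

14.043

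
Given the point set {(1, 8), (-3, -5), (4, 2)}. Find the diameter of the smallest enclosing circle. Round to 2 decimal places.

13.60

Call the three points A, B, C in the order given.
Side lengths²: AB² = 185, AC² = 45, BC² = 98.
Since AB² = 185 ≥ 98 + 45 = 143, the angle opposite AB is not acute, so the smallest enclosing circle has AB as diameter.
Centre = midpoint of AB = (-1, 1.5), r² = 185/4 = 46.25.
Diameter = 2r = 2√(46.25) ≈ 13.60.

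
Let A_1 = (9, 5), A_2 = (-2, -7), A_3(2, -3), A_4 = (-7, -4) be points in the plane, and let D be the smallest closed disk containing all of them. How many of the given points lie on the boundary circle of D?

The farthest pair is A_1–A_4 with squared distance 337. The circle on this segment as diameter has centre (1, 0.5) and r² = 337/4 = 84.25.
Check A_2: distance² to centre = 65.25 ≤ 84.25, so it lies inside.
All remaining points lie in this disk, and no smaller disk contains both endpoints, so this is the minimum enclosing circle.
The points at distance exactly r from the centre are A_1, A_4 — 2 points.

2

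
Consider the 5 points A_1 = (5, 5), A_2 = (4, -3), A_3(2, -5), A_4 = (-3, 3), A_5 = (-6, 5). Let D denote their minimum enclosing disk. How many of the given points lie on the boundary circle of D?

A smallest enclosing disk is always determined by at most three of the input points on its boundary.
The minimum enclosing circle is determined by three boundary points: A_1, A_3, A_5.
Their circumcentre is (-0.5, 1.2) with r² = 44.69.
The farthest remaining point A_2 is at distance² 37.89 ≤ 44.69.
The points at distance exactly r from the centre are A_1, A_3, A_5 — 3 points.

3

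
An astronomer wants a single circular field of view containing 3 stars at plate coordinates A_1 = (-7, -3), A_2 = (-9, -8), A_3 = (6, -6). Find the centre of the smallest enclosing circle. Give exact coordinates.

(-1.5, -7)

Side lengths²: A_1A_2² = 29, A_1A_3² = 178, A_2A_3² = 229.
Since A_2A_3² = 229 ≥ 178 + 29 = 207, the angle opposite A_2A_3 is not acute, so the smallest enclosing circle has A_2A_3 as diameter.
Centre = midpoint of A_2A_3 = (-1.5, -7), r² = 229/4 = 57.25.
Centre = (-1.5, -7).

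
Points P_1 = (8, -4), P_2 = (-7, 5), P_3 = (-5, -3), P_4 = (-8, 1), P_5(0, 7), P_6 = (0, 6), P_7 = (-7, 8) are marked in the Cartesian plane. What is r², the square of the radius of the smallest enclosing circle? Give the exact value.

A smallest enclosing disk is always determined by at most three of the input points on its boundary.
The farthest pair is P_1–P_7 with squared distance 369. The circle on this segment as diameter has centre (0.5, 2) and r² = 369/4 = 92.25.
Check P_2: distance² to centre = 65.25 ≤ 92.25, so it lies inside.
All remaining points lie in this disk, and no smaller disk contains both endpoints, so this is the minimum enclosing circle.

92.25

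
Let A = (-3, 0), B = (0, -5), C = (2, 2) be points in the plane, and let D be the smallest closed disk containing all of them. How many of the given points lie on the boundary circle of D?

Side lengths²: AB² = 34, AC² = 29, BC² = 53.
Since BC² = 53 < 34 + 29 = 63, the triangle is acute, so the smallest enclosing circle is the circumcircle.
Circumcentre = (27/62, -83/62), r² = 26129/1922.
The points at distance exactly r from the centre are A, B, C — 3 points.

3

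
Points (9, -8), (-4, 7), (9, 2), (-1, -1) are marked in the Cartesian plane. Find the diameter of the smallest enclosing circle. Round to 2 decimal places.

A smallest enclosing disk is always determined by at most three of the input points on its boundary.
The farthest pair is (9, -8)–(-4, 7) with squared distance 394. The circle on this segment as diameter has centre (2.5, -0.5) and r² = 394/4 = 98.5.
Check (9, 2): distance² to centre = 48.5 ≤ 98.5, so it lies inside.
All remaining points lie in this disk, and no smaller disk contains both endpoints, so this is the minimum enclosing circle.
Diameter = 2r = 2√(98.5) ≈ 19.85.

19.85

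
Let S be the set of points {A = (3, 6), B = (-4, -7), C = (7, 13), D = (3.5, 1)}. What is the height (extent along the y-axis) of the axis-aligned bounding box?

max y = 13, min y = -7, so height = 20.

20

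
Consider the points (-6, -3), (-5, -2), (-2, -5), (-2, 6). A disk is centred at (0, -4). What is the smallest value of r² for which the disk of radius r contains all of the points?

The required radius is the distance from (0, -4) to the farthest point.
Squared distances: 37, 29, 5, 104.
Maximum is 104, attained at (-2, 6).

104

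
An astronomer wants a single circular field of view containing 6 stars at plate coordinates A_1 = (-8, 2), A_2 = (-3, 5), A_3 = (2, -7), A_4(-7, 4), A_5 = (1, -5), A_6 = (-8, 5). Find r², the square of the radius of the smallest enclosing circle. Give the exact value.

The minimum enclosing circle of a finite set is fixed by two of the points (as a diameter) or three (as a circumcircle).
The farthest pair is A_3–A_6 with squared distance 244. The circle on this segment as diameter has centre (-3, -1) and r² = 244/4 = 61.
Check A_1: distance² to centre = 34 ≤ 61, so it lies inside.
All remaining points lie in this disk, and no smaller disk contains both endpoints, so this is the minimum enclosing circle.

61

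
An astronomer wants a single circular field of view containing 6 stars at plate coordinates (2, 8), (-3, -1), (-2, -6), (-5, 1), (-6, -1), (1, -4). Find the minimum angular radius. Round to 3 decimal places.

The minimum enclosing circle of a finite set is fixed by two of the points (as a diameter) or three (as a circumcircle).
The farthest pair is (2, 8)–(-2, -6) with squared distance 212. The circle on this segment as diameter has centre (0, 1) and r² = 212/4 = 53.
Check (-3, -1): distance² to centre = 13 ≤ 53, so it lies inside.
All remaining points lie in this disk, and no smaller disk contains both endpoints, so this is the minimum enclosing circle.
r = √53 ≈ 7.280.

7.280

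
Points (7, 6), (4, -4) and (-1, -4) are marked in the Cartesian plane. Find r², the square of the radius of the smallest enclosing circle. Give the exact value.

41

Call the three points A, B, C in the order given.
Side lengths²: AB² = 109, AC² = 164, BC² = 25.
Since AC² = 164 ≥ 109 + 25 = 134, the angle opposite AC is not acute, so the smallest enclosing circle has AC as diameter.
Centre = midpoint of AC = (3, 1), r² = 164/4 = 41.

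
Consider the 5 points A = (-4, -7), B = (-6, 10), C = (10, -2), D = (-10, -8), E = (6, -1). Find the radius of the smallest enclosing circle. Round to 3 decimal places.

The minimum enclosing circle is determined by three boundary points: B, C, D.
Their circumcentre is (-19/14, -10/21) with r² = 231625/1764.
The farthest remaining point E is at distance² 95965/1764 ≤ 231625/1764.
r = √(231625/1764) ≈ 11.459.

11.459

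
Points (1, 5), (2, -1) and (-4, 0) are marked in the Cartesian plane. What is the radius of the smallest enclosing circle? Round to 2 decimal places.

3.74

Call the three points A, B, C in the order given.
Side lengths²: AB² = 37, AC² = 50, BC² = 37.
Since AC² = 50 < 37 + 37 = 74, the triangle is acute, so the smallest enclosing circle is the circumcircle.
Circumcentre = (-9/14, 23/14), r² = 1369/98.
r = √(1369/98) ≈ 3.74.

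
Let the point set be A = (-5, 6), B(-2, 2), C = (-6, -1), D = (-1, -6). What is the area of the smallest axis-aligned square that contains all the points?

144

The bounding box has width 5 and height 12.
An axis-aligned square enclosing the set must have side ≥ max(width, height).
So the minimum side is max(5, 12) = 12.
Area = 12² = 144.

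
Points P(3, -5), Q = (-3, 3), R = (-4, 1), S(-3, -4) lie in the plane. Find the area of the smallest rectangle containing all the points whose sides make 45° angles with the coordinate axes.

In coordinates u = x + y, v = x − y the rectangle is axis-aligned; the map (x,y)→(u,v) scales areas by 2.
u-values: -2, 0, -3, -7; range = 0 − (-7) = 7.
v-values: 8, -6, -5, 1; range = 8 − (-6) = 14.
Area = (7 × 14) / 2 = 49.

49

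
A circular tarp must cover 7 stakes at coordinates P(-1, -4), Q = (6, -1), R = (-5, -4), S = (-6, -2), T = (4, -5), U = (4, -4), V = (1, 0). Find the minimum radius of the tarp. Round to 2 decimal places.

6.02

A smallest enclosing disk is always determined by at most three of the input points on its boundary.
The farthest pair is Q–S with squared distance 145. The circle on this segment as diameter has centre (0, -1.5) and r² = 145/4 = 36.25.
Check P: distance² to centre = 7.25 ≤ 36.25, so it lies inside.
All remaining points lie in this disk, and no smaller disk contains both endpoints, so this is the minimum enclosing circle.
r = √(36.25) ≈ 6.02.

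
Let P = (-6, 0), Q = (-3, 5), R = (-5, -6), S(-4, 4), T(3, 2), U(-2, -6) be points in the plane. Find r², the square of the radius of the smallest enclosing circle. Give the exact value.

625/18

By Welzl's lemma the MEC is supported by two points (diametrically opposite) or three points (on a circumcircle).
The minimum enclosing circle is determined by three boundary points: Q, R, T.
Their circumcentre is (-13/6, -5/6) with r² = 625/18.
The farthest remaining point S is at distance² 481/18 ≤ 625/18.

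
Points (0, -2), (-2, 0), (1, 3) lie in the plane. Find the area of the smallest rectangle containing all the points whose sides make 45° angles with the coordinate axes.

12

In coordinates u = x + y, v = x − y the rectangle is axis-aligned; the map (x,y)→(u,v) scales areas by 2.
u-values: -2, -2, 4; range = 4 − (-2) = 6.
v-values: 2, -2, -2; range = 2 − (-2) = 4.
Area = (6 × 4) / 2 = 12.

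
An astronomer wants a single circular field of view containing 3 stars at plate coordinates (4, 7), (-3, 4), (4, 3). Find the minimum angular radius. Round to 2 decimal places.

Call the three points A, B, C in the order given.
Side lengths²: AB² = 58, AC² = 16, BC² = 50.
Since AB² = 58 < 50 + 16 = 66, the triangle is acute, so the smallest enclosing circle is the circumcircle.
Circumcentre = (5/7, 5), r² = 725/49.
r = √(725/49) ≈ 3.85.

3.85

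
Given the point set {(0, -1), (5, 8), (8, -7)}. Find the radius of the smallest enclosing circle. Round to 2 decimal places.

Call the three points A, B, C in the order given.
Side lengths²: AB² = 106, AC² = 100, BC² = 234.
Since BC² = 234 ≥ 106 + 100 = 206, the angle opposite BC is not acute, so the smallest enclosing circle has BC as diameter.
Centre = midpoint of BC = (6.5, 0.5), r² = 234/4 = 58.5.
r = √(58.5) ≈ 7.65.

7.65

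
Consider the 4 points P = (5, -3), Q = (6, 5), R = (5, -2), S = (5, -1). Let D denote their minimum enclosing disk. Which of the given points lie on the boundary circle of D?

P, Q

By Welzl's lemma the MEC is supported by two points (diametrically opposite) or three points (on a circumcircle).
The farthest pair is P–Q with squared distance 65. The circle on this segment as diameter has centre (5.5, 1) and r² = 65/4 = 16.25.
Check R: distance² to centre = 9.25 ≤ 16.25, so it lies inside.
All remaining points lie in this disk, and no smaller disk contains both endpoints, so this is the minimum enclosing circle.
The points at distance exactly r from the centre are P, Q — 2 points.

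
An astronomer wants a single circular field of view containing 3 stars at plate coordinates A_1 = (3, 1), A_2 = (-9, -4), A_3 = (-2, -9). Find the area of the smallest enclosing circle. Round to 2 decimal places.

136.04

Side lengths²: A_1A_2² = 169, A_1A_3² = 125, A_2A_3² = 74.
Since A_1A_2² = 169 < 125 + 74 = 199, the triangle is acute, so the smallest enclosing circle is the circumcircle.
Circumcentre = (-99/38, -93/38), r² = 31265/722.
Area = π·r² = π·31265/722 ≈ 136.04.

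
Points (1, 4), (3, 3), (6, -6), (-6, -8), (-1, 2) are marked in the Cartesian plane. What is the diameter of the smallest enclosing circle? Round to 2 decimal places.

14.54

By Welzl's lemma the MEC is supported by two points (diametrically opposite) or three points (on a circumcircle).
The minimum enclosing circle is determined by three boundary points: (1, 4), (6, -6), (-6, -8).
Their circumcentre is (-17/26, -40/13) with r² = 35705/676.
The farthest remaining point (3, 3) is at distance² 33989/676 ≤ 35705/676.
Diameter = 2r = 2√(35705/676) ≈ 14.54.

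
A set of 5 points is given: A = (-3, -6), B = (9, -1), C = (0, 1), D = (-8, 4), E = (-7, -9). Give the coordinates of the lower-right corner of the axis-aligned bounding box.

x-range [-8, 9], y-range [-9, 4].
The lower-right corner is (9, -9).

(9, -9)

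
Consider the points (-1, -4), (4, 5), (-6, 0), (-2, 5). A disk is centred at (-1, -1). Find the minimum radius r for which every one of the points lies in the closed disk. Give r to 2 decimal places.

7.81

The required radius is the distance from (-1, -1) to the farthest point.
Squared distances: 9, 61, 26, 37.
Maximum is 61, attained at (4, 5).
r = √61 ≈ 7.81.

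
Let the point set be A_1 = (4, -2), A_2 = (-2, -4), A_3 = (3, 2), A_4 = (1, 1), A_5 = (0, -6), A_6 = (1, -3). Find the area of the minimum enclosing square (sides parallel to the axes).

64

The bounding box has width 6 and height 8.
An axis-aligned square enclosing the set must have side ≥ max(width, height).
So the minimum side is max(6, 8) = 8.
Area = 8² = 64.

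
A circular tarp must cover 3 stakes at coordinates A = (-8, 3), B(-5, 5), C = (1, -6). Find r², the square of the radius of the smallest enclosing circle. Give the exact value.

Side lengths²: AB² = 13, AC² = 162, BC² = 157.
Since AC² = 162 < 157 + 13 = 170, the triangle is acute, so the smallest enclosing circle is the circumcircle.
Circumcentre = (-3.1, -1.1), r² = 40.82.

40.82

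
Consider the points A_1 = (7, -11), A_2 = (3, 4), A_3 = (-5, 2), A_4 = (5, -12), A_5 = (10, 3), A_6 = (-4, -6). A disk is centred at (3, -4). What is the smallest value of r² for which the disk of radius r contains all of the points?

100

The required radius is the distance from (3, -4) to the farthest point.
Squared distances: 65, 64, 100, 68, 98, 53.
Maximum is 100, attained at A_3.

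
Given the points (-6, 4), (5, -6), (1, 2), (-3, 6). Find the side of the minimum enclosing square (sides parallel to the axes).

12

The bounding box has width 11 and height 12.
An axis-aligned square enclosing the set must have side ≥ max(width, height).
So the minimum side is max(11, 12) = 12.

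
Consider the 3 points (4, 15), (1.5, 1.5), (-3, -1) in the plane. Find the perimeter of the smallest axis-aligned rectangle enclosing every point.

Width = max x − min x = 4 − (-3) = 7.
Height = max y − min y = 15 − (-1) = 16.
Perimeter = 2(7 + 16) = 46.

46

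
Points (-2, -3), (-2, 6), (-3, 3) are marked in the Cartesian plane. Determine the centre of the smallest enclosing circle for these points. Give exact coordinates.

Call the three points A, B, C in the order given.
Side lengths²: AB² = 81, AC² = 37, BC² = 10.
Since AB² = 81 ≥ 37 + 10 = 47, the angle opposite AB is not acute, so the smallest enclosing circle has AB as diameter.
Centre = midpoint of AB = (-2, 1.5), r² = 81/4 = 20.25.
Centre = (-2, 1.5).

(-2, 1.5)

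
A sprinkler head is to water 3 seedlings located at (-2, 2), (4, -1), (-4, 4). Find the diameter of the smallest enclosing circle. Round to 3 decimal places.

9.434

Call the three points A, B, C in the order given.
Side lengths²: AB² = 45, AC² = 8, BC² = 89.
Since BC² = 89 ≥ 45 + 8 = 53, the angle opposite BC is not acute, so the smallest enclosing circle has BC as diameter.
Centre = midpoint of BC = (0, 1.5), r² = 89/4 = 22.25.
Diameter = 2r = 2√(22.25) ≈ 9.434.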